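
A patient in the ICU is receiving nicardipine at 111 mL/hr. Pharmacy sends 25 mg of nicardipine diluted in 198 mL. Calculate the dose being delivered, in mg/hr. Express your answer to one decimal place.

14.0 mg/hr

Concentration = 25 mg ÷ 198 mL = 0.1262626 mg/mL
Drug rate = 111 mL/hr × 0.1262626 mg/mL = 14.01515 mg/hr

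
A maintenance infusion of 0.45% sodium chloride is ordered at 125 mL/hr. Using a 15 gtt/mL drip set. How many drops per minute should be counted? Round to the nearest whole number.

125 mL/hr ÷ 60 min/hr = 2.083333 mL/min
2.083333 mL/min × 15 gtt/mL = 31.25 gtt/min

31 gtt/min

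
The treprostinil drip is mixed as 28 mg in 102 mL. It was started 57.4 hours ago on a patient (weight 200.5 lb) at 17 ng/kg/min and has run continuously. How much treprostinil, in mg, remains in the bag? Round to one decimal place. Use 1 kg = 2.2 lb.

22.7 mg

Weight = 200.5 lb ÷ 2.2 lb/kg = 91.13636 kg
Dose = 17 ng/kg/min × 91.13636 kg = 1549.318 ng/min
1549.318 ng/min × 60 min/hr = 92959.09 ng/hr
Concentration = 28 mg ÷ 102 mL = 0.2745098 mg/mL = 274509.8 ng/mL
Rate = 92959.09 ng/hr ÷ 274509.8 ng/mL = 0.3386367 mL/hr
Volume infused = 0.3386367 mL/hr × 57.4 hr = 19.43775 mL
Volume remaining = 102 − 19.43775 = 82.56225 mL
Drug remaining = 82.56225 mL × 274509.8 ng/mL = 22664148 ng = 22.66415 mg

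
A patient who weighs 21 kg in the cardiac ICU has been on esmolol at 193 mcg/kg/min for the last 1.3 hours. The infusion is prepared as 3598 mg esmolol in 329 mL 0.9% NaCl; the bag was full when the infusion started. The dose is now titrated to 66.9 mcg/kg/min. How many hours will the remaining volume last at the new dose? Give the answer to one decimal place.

Initial rate:
Dose = 193 mcg/kg/min × 21 kg = 4053 mcg/min
4053 mcg/min × 60 min/hr = 243180 mcg/hr
Concentration = 3598 mg ÷ 329 mL = 10.93617 mg/mL = 10936.17 mcg/mL
Rate = 243180 mcg/hr ÷ 10936.17 mcg/mL = 22.2363 mL/hr
Volume infused so far = 22.2363 mL/hr × 1.3 hr = 28.90719 mL
Volume remaining = 329 − 28.90719 = 300.0928 mL
New rate:
Dose = 66.9 mcg/kg/min × 21 kg = 1404.9 mcg/min
1404.9 mcg/min × 60 min/hr = 84294 mcg/hr
Rate = 84294 mcg/hr ÷ 10936.17 mcg/mL = 7.707817 mL/hr
Time remaining = 300.0928 mL ÷ 7.707817 mL/hr = 38.93357 hr

38.9 hours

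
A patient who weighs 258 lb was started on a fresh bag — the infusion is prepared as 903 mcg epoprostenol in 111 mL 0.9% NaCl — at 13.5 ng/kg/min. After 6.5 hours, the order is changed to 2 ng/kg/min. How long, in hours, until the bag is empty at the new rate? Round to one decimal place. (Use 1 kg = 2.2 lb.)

20.3 hours

Initial rate:
Weight = 258 lb ÷ 2.2 lb/kg = 117.2727 kg
Dose = 13.5 ng/kg/min × 117.2727 kg = 1583.182 ng/min
1583.182 ng/min × 60 min/hr = 94990.91 ng/hr
Concentration = 903 mcg ÷ 111 mL = 8.135135 mcg/mL = 8135.135 ng/mL
Rate = 94990.91 ng/hr ÷ 8135.135 ng/mL = 11.67662 mL/hr
Volume infused so far = 11.67662 mL/hr × 6.5 hr = 75.89805 mL
Volume remaining = 111 − 75.89805 = 35.10195 mL
New rate:
Dose = 2 ng/kg/min × 117.2727 kg = 234.5455 ng/min
234.5455 ng/min × 60 min/hr = 14072.73 ng/hr
Rate = 14072.73 ng/hr ÷ 8135.135 ng/mL = 1.72987 mL/hr
Time remaining = 35.10195 mL ÷ 1.72987 mL/hr = 20.29167 hr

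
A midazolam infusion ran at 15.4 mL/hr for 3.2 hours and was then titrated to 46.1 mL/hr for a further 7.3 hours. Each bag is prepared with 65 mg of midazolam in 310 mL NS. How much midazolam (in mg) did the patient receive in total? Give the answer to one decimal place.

Concentration = 65 mg ÷ 310 mL = 0.2096774 mg/mL
Stage 1: 15.4 mL/hr × 3.2 hr = 49.28 mL → 49.28 mL × 0.2096774 mg/mL = 10.3329 mg
Stage 2: 46.1 mL/hr × 7.3 hr = 336.53 mL → 336.53 mL × 0.2096774 mg/mL = 70.56274 mg
Total = 10.3329 + 70.56274 = 80.89565 mg

80.9 mg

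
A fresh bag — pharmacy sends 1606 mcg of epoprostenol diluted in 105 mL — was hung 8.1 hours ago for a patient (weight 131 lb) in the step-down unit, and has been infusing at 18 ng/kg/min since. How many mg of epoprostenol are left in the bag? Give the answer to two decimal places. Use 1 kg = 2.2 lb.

Weight = 131 lb ÷ 2.2 lb/kg = 59.54545 kg
Dose = 18 ng/kg/min × 59.54545 kg = 1071.818 ng/min
1071.818 ng/min × 60 min/hr = 64309.09 ng/hr
Concentration = 1606 mcg ÷ 105 mL = 15.29524 mcg/mL = 15295.24 ng/mL
Rate = 64309.09 ng/hr ÷ 15295.24 ng/mL = 4.204517 mL/hr
Volume infused = 4.204517 mL/hr × 8.1 hr = 34.05659 mL
Volume remaining = 105 − 34.05659 = 70.94341 mL
Drug remaining = 70.94341 mL × 15295.24 ng/mL = 1085096 ng = 1.085096 mg

1.09 mg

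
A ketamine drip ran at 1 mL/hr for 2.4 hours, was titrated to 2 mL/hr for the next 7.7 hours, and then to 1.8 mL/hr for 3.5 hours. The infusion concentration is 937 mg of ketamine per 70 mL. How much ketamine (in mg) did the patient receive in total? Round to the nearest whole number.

Concentration = 937 mg ÷ 70 mL = 13.38571 mg/mL
Stage 1: 1 mL/hr × 2.4 hr = 2.4 mL → 2.4 mL × 13.38571 mg/mL = 32.12571 mg
Stage 2: 2 mL/hr × 7.7 hr = 15.4 mL → 15.4 mL × 13.38571 mg/mL = 206.14 mg
Stage 3: 1.8 mL/hr × 3.5 hr = 6.3 mL → 6.3 mL × 13.38571 mg/mL = 84.33 mg
Total = 32.12571 + 206.14 + 84.33 = 322.5957 mg

323 mg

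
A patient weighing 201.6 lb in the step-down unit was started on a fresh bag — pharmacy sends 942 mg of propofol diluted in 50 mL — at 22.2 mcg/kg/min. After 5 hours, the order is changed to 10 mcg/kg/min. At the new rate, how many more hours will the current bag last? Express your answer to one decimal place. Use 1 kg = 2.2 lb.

Initial rate:
Weight = 201.6 lb ÷ 2.2 lb/kg = 91.63636 kg
Dose = 22.2 mcg/kg/min × 91.63636 kg = 2034.327 mcg/min
2034.327 mcg/min × 60 min/hr = 122059.6 mcg/hr
Concentration = 942 mg ÷ 50 mL = 18.84 mg/mL = 18840 mcg/mL
Rate = 122059.6 mcg/hr ÷ 18840 mcg/mL = 6.478749 mL/hr
Volume infused so far = 6.478749 mL/hr × 5 hr = 32.39375 mL
Volume remaining = 50 − 32.39375 = 17.60625 mL
New rate:
Dose = 10 mcg/kg/min × 91.63636 kg = 916.3636 mcg/min
916.3636 mcg/min × 60 min/hr = 54981.82 mcg/hr
Rate = 54981.82 mcg/hr ÷ 18840 mcg/mL = 2.918356 mL/hr
Time remaining = 17.60625 mL ÷ 2.918356 mL/hr = 6.032937 hr

6.0 hours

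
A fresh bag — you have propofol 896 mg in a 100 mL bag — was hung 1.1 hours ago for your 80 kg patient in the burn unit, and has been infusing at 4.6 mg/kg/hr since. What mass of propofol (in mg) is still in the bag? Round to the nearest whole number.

Dose = 4.6 mg/kg/hr × 80 kg = 368 mg/hr
Concentration = 896 mg ÷ 100 mL = 8.96 mg/mL
Rate = 368 mg/hr ÷ 8.96 mg/mL = 41.07143 mL/hr
Volume infused = 41.07143 mL/hr × 1.1 hr = 45.17857 mL
Volume remaining = 100 − 45.17857 = 54.82143 mL
Drug remaining = 54.82143 mL × 8.96 mg/mL = 491.2 mg

491 mg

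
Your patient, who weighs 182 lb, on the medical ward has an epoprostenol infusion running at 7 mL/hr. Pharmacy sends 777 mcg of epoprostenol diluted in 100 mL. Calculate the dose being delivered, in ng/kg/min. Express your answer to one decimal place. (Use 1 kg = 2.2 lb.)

11.0 ng/kg/min

Weight = 182 lb ÷ 2.2 lb/kg = 82.72727 kg
Concentration = 777 mcg ÷ 100 mL = 7.77 mcg/mL = 7770 ng/mL
Drug rate = 7 mL/hr × 7770 ng/mL = 54390 ng/hr
54390 ng/hr ÷ 60 min/hr = 906.5 ng/min
906.5 ng/min ÷ 82.72727 kg = 10.95769 ng/kg/min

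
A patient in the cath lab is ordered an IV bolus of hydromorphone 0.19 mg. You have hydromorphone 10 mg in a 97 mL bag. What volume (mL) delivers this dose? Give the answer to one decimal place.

1.8 mL

Concentration = 10 mg ÷ 97 mL = 0.1030928 mg/mL
Volume = 0.19 mg ÷ 0.1030928 mg/mL = 1.843 mL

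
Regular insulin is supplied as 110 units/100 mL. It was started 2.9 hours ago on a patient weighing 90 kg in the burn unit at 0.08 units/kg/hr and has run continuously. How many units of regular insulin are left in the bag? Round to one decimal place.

Dose = 0.08 units/kg/hr × 90 kg = 7.2 units/hr
Concentration = 110 units ÷ 100 mL = 1.1 units/mL
Rate = 7.2 units/hr ÷ 1.1 units/mL = 6.545455 mL/hr
Volume infused = 6.545455 mL/hr × 2.9 hr = 18.98182 mL
Volume remaining = 100 − 18.98182 = 81.01818 mL
Drug remaining = 81.01818 mL × 1.1 units/mL = 89.12 units

89.1 units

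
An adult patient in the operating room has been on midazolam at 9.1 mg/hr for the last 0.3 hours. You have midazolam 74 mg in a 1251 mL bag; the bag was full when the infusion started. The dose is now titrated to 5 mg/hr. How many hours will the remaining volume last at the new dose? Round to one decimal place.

14.3 hours

Initial rate:
Concentration = 74 mg ÷ 1251 mL = 0.05915268 mg/mL
Rate = 9.1 mg/hr ÷ 0.05915268 mg/mL = 153.8392 mL/hr
Volume infused so far = 153.8392 mL/hr × 0.3 hr = 46.15176 mL
Volume remaining = 1251 − 46.15176 = 1204.848 mL
New rate:
Rate = 5 mg/hr ÷ 0.05915268 mg/mL = 84.52703 mL/hr
Time remaining = 1204.848 mL ÷ 84.52703 mL/hr = 14.254 hr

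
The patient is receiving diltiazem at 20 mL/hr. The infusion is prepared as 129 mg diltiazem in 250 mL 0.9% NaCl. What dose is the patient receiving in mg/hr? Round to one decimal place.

Concentration = 129 mg ÷ 250 mL = 0.516 mg/mL
Drug rate = 20 mL/hr × 0.516 mg/mL = 10.32 mg/hr

10.3 mg/hr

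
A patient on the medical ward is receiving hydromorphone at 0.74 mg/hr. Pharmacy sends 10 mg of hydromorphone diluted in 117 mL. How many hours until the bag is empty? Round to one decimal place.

Concentration = 10 mg ÷ 117 mL = 0.08547009 mg/mL
Rate = 0.74 mg/hr ÷ 0.08547009 mg/mL = 8.658 mL/hr
Duration = 117 mL ÷ 8.658 mL/hr = 13.51351 hr

13.5 hours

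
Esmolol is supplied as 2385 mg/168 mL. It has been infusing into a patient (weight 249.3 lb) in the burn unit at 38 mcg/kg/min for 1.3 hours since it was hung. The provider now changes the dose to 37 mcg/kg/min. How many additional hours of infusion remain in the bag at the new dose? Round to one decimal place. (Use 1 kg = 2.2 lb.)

8.1 hours

Initial rate:
Weight = 249.3 lb ÷ 2.2 lb/kg = 113.3182 kg
Dose = 38 mcg/kg/min × 113.3182 kg = 4306.091 mcg/min
4306.091 mcg/min × 60 min/hr = 258365.5 mcg/hr
Concentration = 2385 mg ÷ 168 mL = 14.19643 mg/mL = 14196.43 mcg/mL
Rate = 258365.5 mcg/hr ÷ 14196.43 mcg/mL = 18.19933 mL/hr
Volume infused so far = 18.19933 mL/hr × 1.3 hr = 23.65913 mL
Volume remaining = 168 − 23.65913 = 144.3409 mL
New rate:
Dose = 37 mcg/kg/min × 113.3182 kg = 4192.773 mcg/min
4192.773 mcg/min × 60 min/hr = 251566.4 mcg/hr
Rate = 251566.4 mcg/hr ÷ 14196.43 mcg/mL = 17.7204 mL/hr
Time remaining = 144.3409 mL ÷ 17.7204 mL/hr = 8.145465 hr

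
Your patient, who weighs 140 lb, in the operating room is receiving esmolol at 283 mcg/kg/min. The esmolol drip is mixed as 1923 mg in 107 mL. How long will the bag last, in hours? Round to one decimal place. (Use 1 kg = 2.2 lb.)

1.8 hours

Weight = 140 lb ÷ 2.2 lb/kg = 63.63636 kg
Dose = 283 mcg/kg/min × 63.63636 kg = 18009.09 mcg/min
18009.09 mcg/min × 60 min/hr = 1080545 mcg/hr
Concentration = 1923 mg ÷ 107 mL = 17.97196 mg/mL = 17971.96 mcg/mL
Rate = 1080545 mcg/hr ÷ 17971.96 mcg/mL = 60.12395 mL/hr
Duration = 107 mL ÷ 60.12395 mL/hr = 1.779657 hr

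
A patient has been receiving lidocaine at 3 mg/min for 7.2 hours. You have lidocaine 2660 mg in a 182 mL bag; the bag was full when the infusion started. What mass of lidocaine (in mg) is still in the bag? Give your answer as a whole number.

1364 mg

3 mg/min × 60 min/hr = 180 mg/hr
Concentration = 2660 mg ÷ 182 mL = 14.61538 mg/mL
Rate = 180 mg/hr ÷ 14.61538 mg/mL = 12.31579 mL/hr
Volume infused = 12.31579 mL/hr × 7.2 hr = 88.67368 mL
Volume remaining = 182 − 88.67368 = 93.32632 mL
Drug remaining = 93.32632 mL × 14.61538 mg/mL = 1364 mg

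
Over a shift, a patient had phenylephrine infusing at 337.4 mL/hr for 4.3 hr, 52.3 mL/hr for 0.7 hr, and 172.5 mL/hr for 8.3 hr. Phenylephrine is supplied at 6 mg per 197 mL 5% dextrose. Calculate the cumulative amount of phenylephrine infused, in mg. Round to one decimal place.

88.9 mg

Concentration = 6 mg ÷ 197 mL = 0.03045685 mg/mL
Stage 1: 337.4 mL/hr × 4.3 hr = 1450.82 mL → 1450.82 mL × 0.03045685 mg/mL = 44.18741 mg
Stage 2: 52.3 mL/hr × 0.7 hr = 36.61 mL → 36.61 mL × 0.03045685 mg/mL = 1.115025 mg
Stage 3: 172.5 mL/hr × 8.3 hr = 1431.75 mL → 1431.75 mL × 0.03045685 mg/mL = 43.6066 mg
Total = 44.18741 + 1.115025 + 43.6066 = 88.90904 mg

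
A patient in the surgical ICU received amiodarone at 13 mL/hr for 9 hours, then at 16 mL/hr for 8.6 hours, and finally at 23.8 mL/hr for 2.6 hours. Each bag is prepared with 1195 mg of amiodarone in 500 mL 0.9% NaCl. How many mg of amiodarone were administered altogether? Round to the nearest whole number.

756 mg

Concentration = 1195 mg ÷ 500 mL = 2.39 mg/mL
Stage 1: 13 mL/hr × 9 hr = 117 mL → 117 mL × 2.39 mg/mL = 279.63 mg
Stage 2: 16 mL/hr × 8.6 hr = 137.6 mL → 137.6 mL × 2.39 mg/mL = 328.864 mg
Stage 3: 23.8 mL/hr × 2.6 hr = 61.88 mL → 61.88 mL × 2.39 mg/mL = 147.8932 mg
Total = 279.63 + 328.864 + 147.8932 = 756.3872 mg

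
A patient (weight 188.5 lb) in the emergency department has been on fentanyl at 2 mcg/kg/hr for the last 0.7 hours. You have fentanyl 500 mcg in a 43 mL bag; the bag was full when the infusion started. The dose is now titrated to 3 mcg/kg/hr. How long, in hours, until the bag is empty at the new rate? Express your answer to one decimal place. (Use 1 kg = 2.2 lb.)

1.5 hours

Initial rate:
Weight = 188.5 lb ÷ 2.2 lb/kg = 85.68182 kg
Dose = 2 mcg/kg/hr × 85.68182 kg = 171.3636 mcg/hr
Concentration = 500 mcg ÷ 43 mL = 11.62791 mcg/mL
Rate = 171.3636 mcg/hr ÷ 11.62791 mcg/mL = 14.73727 mL/hr
Volume infused so far = 14.73727 mL/hr × 0.7 hr = 10.31609 mL
Volume remaining = 43 − 10.31609 = 32.68391 mL
New rate:
Dose = 3 mcg/kg/hr × 85.68182 kg = 257.0455 mcg/hr
Rate = 257.0455 mcg/hr ÷ 11.62791 mcg/mL = 22.10591 mL/hr
Time remaining = 32.68391 mL ÷ 22.10591 mL/hr = 1.478515 hr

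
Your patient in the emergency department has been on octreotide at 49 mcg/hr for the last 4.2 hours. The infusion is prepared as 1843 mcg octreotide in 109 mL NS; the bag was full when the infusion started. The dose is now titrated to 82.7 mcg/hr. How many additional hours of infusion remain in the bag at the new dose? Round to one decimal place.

19.8 hours

Initial rate:
Concentration = 1843 mcg ÷ 109 mL = 16.90826 mcg/mL
Rate = 49 mcg/hr ÷ 16.90826 mcg/mL = 2.897992 mL/hr
Volume infused so far = 2.897992 mL/hr × 4.2 hr = 12.17157 mL
Volume remaining = 109 − 12.17157 = 96.82843 mL
New rate:
Rate = 82.7 mcg/hr ÷ 16.90826 mcg/mL = 4.891101 mL/hr
Time remaining = 96.82843 mL ÷ 4.891101 mL/hr = 19.79686 hr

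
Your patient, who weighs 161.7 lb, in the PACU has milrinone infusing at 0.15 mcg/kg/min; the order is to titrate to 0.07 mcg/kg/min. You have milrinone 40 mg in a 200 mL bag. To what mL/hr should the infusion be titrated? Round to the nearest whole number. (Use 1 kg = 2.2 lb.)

Weight = 161.7 lb ÷ 2.2 lb/kg = 73.5 kg
Dose = 0.07 mcg/kg/min × 73.5 kg = 5.145 mcg/min
5.145 mcg/min × 60 min/hr = 308.7 mcg/hr
Concentration = 40 mg ÷ 200 mL = 0.2 mg/mL = 200 mcg/mL
Rate = 308.7 mcg/hr ÷ 200 mcg/mL = 1.5435 mL/hr

2 mL/hr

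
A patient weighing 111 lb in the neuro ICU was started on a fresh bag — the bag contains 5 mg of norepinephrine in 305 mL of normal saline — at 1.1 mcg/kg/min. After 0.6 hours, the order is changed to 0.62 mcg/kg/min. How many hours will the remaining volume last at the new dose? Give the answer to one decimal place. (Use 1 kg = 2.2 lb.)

Initial rate:
Weight = 111 lb ÷ 2.2 lb/kg = 50.45455 kg
Dose = 1.1 mcg/kg/min × 50.45455 kg = 55.5 mcg/min
55.5 mcg/min × 60 min/hr = 3330 mcg/hr
Concentration = 5 mg ÷ 305 mL = 0.01639344 mg/mL = 16.39344 mcg/mL
Rate = 3330 mcg/hr ÷ 16.39344 mcg/mL = 203.13 mL/hr
Volume infused so far = 203.13 mL/hr × 0.6 hr = 121.878 mL
Volume remaining = 305 − 121.878 = 183.122 mL
New rate:
Dose = 0.62 mcg/kg/min × 50.45455 kg = 31.28182 mcg/min
31.28182 mcg/min × 60 min/hr = 1876.909 mcg/hr
Rate = 1876.909 mcg/hr ÷ 16.39344 mcg/mL = 114.4915 mL/hr
Time remaining = 183.122 mL ÷ 114.4915 mL/hr = 1.599438 hr

1.6 hours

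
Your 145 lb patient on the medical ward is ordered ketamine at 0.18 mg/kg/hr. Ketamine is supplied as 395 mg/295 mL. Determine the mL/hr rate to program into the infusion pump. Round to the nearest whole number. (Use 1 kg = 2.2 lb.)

9 mL/hr

Weight = 145 lb ÷ 2.2 lb/kg = 65.90909 kg
Dose = 0.18 mg/kg/hr × 65.90909 kg = 11.86364 mg/hr
Concentration = 395 mg ÷ 295 mL = 1.338983 mg/mL
Rate = 11.86364 mg/hr ÷ 1.338983 mg/mL = 8.860184 mL/hr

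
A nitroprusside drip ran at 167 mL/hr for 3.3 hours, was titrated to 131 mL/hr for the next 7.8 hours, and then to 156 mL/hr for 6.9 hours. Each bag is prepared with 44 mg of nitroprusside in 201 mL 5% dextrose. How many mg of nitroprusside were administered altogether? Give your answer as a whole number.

580 mg

Concentration = 44 mg ÷ 201 mL = 0.2189055 mg/mL
Stage 1: 167 mL/hr × 3.3 hr = 551.1 mL → 551.1 mL × 0.2189055 mg/mL = 120.6388 mg
Stage 2: 131 mL/hr × 7.8 hr = 1021.8 mL → 1021.8 mL × 0.2189055 mg/mL = 223.6776 mg
Stage 3: 156 mL/hr × 6.9 hr = 1076.4 mL → 1076.4 mL × 0.2189055 mg/mL = 235.6299 mg
Total = 120.6388 + 223.6776 + 235.6299 = 579.9463 mg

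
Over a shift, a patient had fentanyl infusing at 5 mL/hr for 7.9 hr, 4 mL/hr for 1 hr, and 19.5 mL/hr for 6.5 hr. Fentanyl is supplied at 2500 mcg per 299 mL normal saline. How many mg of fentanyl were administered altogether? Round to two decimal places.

Concentration = 2500 mcg ÷ 299 mL = 8.361204 mcg/mL
Stage 1: 5 mL/hr × 7.9 hr = 39.5 mL → 39.5 mL × 8.361204 mcg/mL = 330.2676 mcg
Stage 2: 4 mL/hr × 1 hr = 4 mL → 4 mL × 8.361204 mcg/mL = 33.44482 mcg
Stage 3: 19.5 mL/hr × 6.5 hr = 126.75 mL → 126.75 mL × 8.361204 mcg/mL = 1059.783 mcg
Total = 330.2676 + 33.44482 + 1059.783 = 1423.495 mcg = 1.423495 mg

1.42 mg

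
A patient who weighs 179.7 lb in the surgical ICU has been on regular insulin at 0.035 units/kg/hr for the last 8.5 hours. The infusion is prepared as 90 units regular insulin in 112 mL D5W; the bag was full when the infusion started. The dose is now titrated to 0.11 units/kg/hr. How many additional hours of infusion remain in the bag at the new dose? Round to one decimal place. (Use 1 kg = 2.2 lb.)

Initial rate:
Weight = 179.7 lb ÷ 2.2 lb/kg = 81.68182 kg
Dose = 0.035 units/kg/hr × 81.68182 kg = 2.858864 units/hr
Concentration = 90 units ÷ 112 mL = 0.8035714 units/mL
Rate = 2.858864 units/hr ÷ 0.8035714 units/mL = 3.557697 mL/hr
Volume infused so far = 3.557697 mL/hr × 8.5 hr = 30.24042 mL
Volume remaining = 112 − 30.24042 = 81.75958 mL
New rate:
Dose = 0.11 units/kg/hr × 81.68182 kg = 8.985 units/hr
Rate = 8.985 units/hr ÷ 0.8035714 units/mL = 11.18133 mL/hr
Time remaining = 81.75958 mL ÷ 11.18133 mL/hr = 7.312149 hr

7.3 hours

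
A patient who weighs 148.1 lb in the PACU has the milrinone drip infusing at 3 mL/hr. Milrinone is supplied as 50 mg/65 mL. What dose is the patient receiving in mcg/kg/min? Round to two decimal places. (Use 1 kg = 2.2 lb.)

Weight = 148.1 lb ÷ 2.2 lb/kg = 67.31818 kg
Concentration = 50 mg ÷ 65 mL = 0.7692308 mg/mL = 769.2308 mcg/mL
Drug rate = 3 mL/hr × 769.2308 mcg/mL = 2307.692 mcg/hr
2307.692 mcg/hr ÷ 60 min/hr = 38.46154 mcg/min
38.46154 mcg/min ÷ 67.31818 kg = 0.5713395 mcg/kg/min

0.57 mcg/kg/min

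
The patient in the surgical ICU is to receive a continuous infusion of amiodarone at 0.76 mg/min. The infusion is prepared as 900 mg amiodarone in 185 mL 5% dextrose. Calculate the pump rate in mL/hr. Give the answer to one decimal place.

9.4 mL/hr

0.76 mg/min × 60 min/hr = 45.6 mg/hr
Concentration = 900 mg ÷ 185 mL = 4.864865 mg/mL
Rate = 45.6 mg/hr ÷ 4.864865 mg/mL = 9.373333 mL/hr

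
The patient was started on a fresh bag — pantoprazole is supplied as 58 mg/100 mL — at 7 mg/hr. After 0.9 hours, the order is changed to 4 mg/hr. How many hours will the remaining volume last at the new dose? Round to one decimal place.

Initial rate:
Concentration = 58 mg ÷ 100 mL = 0.58 mg/mL
Rate = 7 mg/hr ÷ 0.58 mg/mL = 12.06897 mL/hr
Volume infused so far = 12.06897 mL/hr × 0.9 hr = 10.86207 mL
Volume remaining = 100 − 10.86207 = 89.13793 mL
New rate:
Rate = 4 mg/hr ÷ 0.58 mg/mL = 6.896552 mL/hr
Time remaining = 89.13793 mL ÷ 6.896552 mL/hr = 12.925 hr

12.9 hours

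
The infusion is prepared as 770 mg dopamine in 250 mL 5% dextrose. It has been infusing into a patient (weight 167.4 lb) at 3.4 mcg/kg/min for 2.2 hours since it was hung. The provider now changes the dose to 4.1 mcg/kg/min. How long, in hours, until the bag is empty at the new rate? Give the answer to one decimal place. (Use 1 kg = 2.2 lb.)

Initial rate:
Weight = 167.4 lb ÷ 2.2 lb/kg = 76.09091 kg
Dose = 3.4 mcg/kg/min × 76.09091 kg = 258.7091 mcg/min
258.7091 mcg/min × 60 min/hr = 15522.55 mcg/hr
Concentration = 770 mg ÷ 250 mL = 3.08 mg/mL = 3080 mcg/mL
Rate = 15522.55 mcg/hr ÷ 3080 mcg/mL = 5.039787 mL/hr
Volume infused so far = 5.039787 mL/hr × 2.2 hr = 11.08753 mL
Volume remaining = 250 − 11.08753 = 238.9125 mL
New rate:
Dose = 4.1 mcg/kg/min × 76.09091 kg = 311.9727 mcg/min
311.9727 mcg/min × 60 min/hr = 18718.36 mcg/hr
Rate = 18718.36 mcg/hr ÷ 3080 mcg/mL = 6.077391 mL/hr
Time remaining = 238.9125 mL ÷ 6.077391 mL/hr = 39.31168 hr

39.3 hours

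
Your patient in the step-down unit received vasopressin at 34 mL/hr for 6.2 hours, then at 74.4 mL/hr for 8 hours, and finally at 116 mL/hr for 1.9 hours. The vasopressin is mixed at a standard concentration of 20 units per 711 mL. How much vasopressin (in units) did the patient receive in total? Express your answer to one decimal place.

Concentration = 20 units ÷ 711 mL = 0.0281294 units/mL
Stage 1: 34 mL/hr × 6.2 hr = 210.8 mL → 210.8 mL × 0.0281294 units/mL = 5.929677 units
Stage 2: 74.4 mL/hr × 8 hr = 595.2 mL → 595.2 mL × 0.0281294 units/mL = 16.74262 units
Stage 3: 116 mL/hr × 1.9 hr = 220.4 mL → 220.4 mL × 0.0281294 units/mL = 6.199719 units
Total = 5.929677 + 16.74262 + 6.199719 = 28.87201 units

28.9 units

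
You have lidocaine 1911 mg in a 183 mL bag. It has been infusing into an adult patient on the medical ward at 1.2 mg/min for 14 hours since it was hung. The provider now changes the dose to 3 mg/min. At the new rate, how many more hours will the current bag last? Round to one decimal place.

5.0 hours

Initial rate:
1.2 mg/min × 60 min/hr = 72 mg/hr
Concentration = 1911 mg ÷ 183 mL = 10.44262 mg/mL
Rate = 72 mg/hr ÷ 10.44262 mg/mL = 6.894819 mL/hr
Volume infused so far = 6.894819 mL/hr × 14 hr = 96.52747 mL
Volume remaining = 183 − 96.52747 = 86.47253 mL
New rate:
3 mg/min × 60 min/hr = 180 mg/hr
Rate = 180 mg/hr ÷ 10.44262 mg/mL = 17.23705 mL/hr
Time remaining = 86.47253 mL ÷ 17.23705 mL/hr = 5.016667 hr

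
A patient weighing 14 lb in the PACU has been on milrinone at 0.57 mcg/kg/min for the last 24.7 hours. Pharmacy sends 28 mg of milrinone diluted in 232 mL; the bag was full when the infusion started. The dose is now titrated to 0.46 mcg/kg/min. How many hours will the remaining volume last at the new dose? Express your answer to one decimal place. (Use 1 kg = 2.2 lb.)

128.8 hours

Initial rate:
Weight = 14 lb ÷ 2.2 lb/kg = 6.363636 kg
Dose = 0.57 mcg/kg/min × 6.363636 kg = 3.627273 mcg/min
3.627273 mcg/min × 60 min/hr = 217.6364 mcg/hr
Concentration = 28 mg ÷ 232 mL = 0.1206897 mg/mL = 120.6897 mcg/mL
Rate = 217.6364 mcg/hr ÷ 120.6897 mcg/mL = 1.803273 mL/hr
Volume infused so far = 1.803273 mL/hr × 24.7 hr = 44.54084 mL
Volume remaining = 232 − 44.54084 = 187.4592 mL
New rate:
Dose = 0.46 mcg/kg/min × 6.363636 kg = 2.927273 mcg/min
2.927273 mcg/min × 60 min/hr = 175.6364 mcg/hr
Rate = 175.6364 mcg/hr ÷ 120.6897 mcg/mL = 1.455273 mL/hr
Time remaining = 187.4592 mL ÷ 1.455273 mL/hr = 128.8138 hr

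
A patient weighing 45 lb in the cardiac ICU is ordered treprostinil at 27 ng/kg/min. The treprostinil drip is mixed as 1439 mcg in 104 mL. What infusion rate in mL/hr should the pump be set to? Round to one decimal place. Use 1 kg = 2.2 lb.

Weight = 45 lb ÷ 2.2 lb/kg = 20.45455 kg
Dose = 27 ng/kg/min × 20.45455 kg = 552.2727 ng/min
552.2727 ng/min × 60 min/hr = 33136.36 ng/hr
Concentration = 1439 mcg ÷ 104 mL = 13.83654 mcg/mL = 13836.54 ng/mL
Rate = 33136.36 ng/hr ÷ 13836.54 ng/mL = 2.394845 mL/hr

2.4 mL/hr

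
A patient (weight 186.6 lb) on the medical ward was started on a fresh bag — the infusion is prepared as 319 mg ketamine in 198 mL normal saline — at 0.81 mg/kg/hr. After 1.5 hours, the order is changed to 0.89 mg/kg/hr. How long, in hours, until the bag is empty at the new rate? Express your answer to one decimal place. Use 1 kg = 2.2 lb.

Initial rate:
Weight = 186.6 lb ÷ 2.2 lb/kg = 84.81818 kg
Dose = 0.81 mg/kg/hr × 84.81818 kg = 68.70273 mg/hr
Concentration = 319 mg ÷ 198 mL = 1.611111 mg/mL
Rate = 68.70273 mg/hr ÷ 1.611111 mg/mL = 42.64307 mL/hr
Volume infused so far = 42.64307 mL/hr × 1.5 hr = 63.96461 mL
Volume remaining = 198 − 63.96461 = 134.0354 mL
New rate:
Dose = 0.89 mg/kg/hr × 84.81818 kg = 75.48818 mg/hr
Rate = 75.48818 mg/hr ÷ 1.611111 mg/mL = 46.85473 mL/hr
Time remaining = 134.0354 mL ÷ 46.85473 mL/hr = 2.860659 hr

2.9 hours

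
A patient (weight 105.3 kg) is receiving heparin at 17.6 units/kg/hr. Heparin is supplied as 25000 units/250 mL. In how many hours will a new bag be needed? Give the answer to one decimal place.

Dose = 17.6 units/kg/hr × 105.3 kg = 1853.28 units/hr
Concentration = 25000 units ÷ 250 mL = 100 units/mL
Rate = 1853.28 units/hr ÷ 100 units/mL = 18.5328 mL/hr
Duration = 250 mL ÷ 18.5328 mL/hr = 13.4896 hr

13.5 hours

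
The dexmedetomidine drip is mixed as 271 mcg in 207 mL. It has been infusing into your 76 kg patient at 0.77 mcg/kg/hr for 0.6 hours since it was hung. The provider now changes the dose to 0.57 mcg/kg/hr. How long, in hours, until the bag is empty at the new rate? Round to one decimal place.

5.4 hours

Initial rate:
Dose = 0.77 mcg/kg/hr × 76 kg = 58.52 mcg/hr
Concentration = 271 mcg ÷ 207 mL = 1.309179 mcg/mL
Rate = 58.52 mcg/hr ÷ 1.309179 mcg/mL = 44.69978 mL/hr
Volume infused so far = 44.69978 mL/hr × 0.6 hr = 26.81987 mL
Volume remaining = 207 − 26.81987 = 180.1801 mL
New rate:
Dose = 0.57 mcg/kg/hr × 76 kg = 43.32 mcg/hr
Rate = 43.32 mcg/hr ÷ 1.309179 mcg/mL = 33.08945 mL/hr
Time remaining = 180.1801 mL ÷ 33.08945 mL/hr = 5.445245 hr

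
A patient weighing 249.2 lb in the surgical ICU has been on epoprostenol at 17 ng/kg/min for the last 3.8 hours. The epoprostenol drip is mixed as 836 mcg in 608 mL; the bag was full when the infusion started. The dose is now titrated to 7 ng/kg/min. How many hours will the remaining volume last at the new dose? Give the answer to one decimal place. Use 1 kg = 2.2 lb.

8.3 hours

Initial rate:
Weight = 249.2 lb ÷ 2.2 lb/kg = 113.2727 kg
Dose = 17 ng/kg/min × 113.2727 kg = 1925.636 ng/min
1925.636 ng/min × 60 min/hr = 115538.2 ng/hr
Concentration = 836 mcg ÷ 608 mL = 1.375 mcg/mL = 1375 ng/mL
Rate = 115538.2 ng/hr ÷ 1375 ng/mL = 84.02777 mL/hr
Volume infused so far = 84.02777 mL/hr × 3.8 hr = 319.3055 mL
Volume remaining = 608 − 319.3055 = 288.6945 mL
New rate:
Dose = 7 ng/kg/min × 113.2727 kg = 792.9091 ng/min
792.9091 ng/min × 60 min/hr = 47574.55 ng/hr
Rate = 47574.55 ng/hr ÷ 1375 ng/mL = 34.59967 mL/hr
Time remaining = 288.6945 mL ÷ 34.59967 mL/hr = 8.343851 hr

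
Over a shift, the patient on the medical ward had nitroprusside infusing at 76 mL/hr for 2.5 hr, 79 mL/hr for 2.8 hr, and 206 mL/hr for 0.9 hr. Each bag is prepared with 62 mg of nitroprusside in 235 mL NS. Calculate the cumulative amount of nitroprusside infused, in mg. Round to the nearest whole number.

Concentration = 62 mg ÷ 235 mL = 0.2638298 mg/mL
Stage 1: 76 mL/hr × 2.5 hr = 190 mL → 190 mL × 0.2638298 mg/mL = 50.12766 mg
Stage 2: 79 mL/hr × 2.8 hr = 221.2 mL → 221.2 mL × 0.2638298 mg/mL = 58.35915 mg
Stage 3: 206 mL/hr × 0.9 hr = 185.4 mL → 185.4 mL × 0.2638298 mg/mL = 48.91404 mg
Total = 50.12766 + 58.35915 + 48.91404 = 157.4009 mg

157 mg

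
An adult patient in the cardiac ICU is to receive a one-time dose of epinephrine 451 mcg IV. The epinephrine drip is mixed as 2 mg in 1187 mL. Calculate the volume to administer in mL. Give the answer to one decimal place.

Concentration = 2 mg ÷ 1187 mL = 0.00168492 mg/mL = 1.68492 mcg/mL
Volume = 451 mcg ÷ 1.68492 mcg/mL = 267.6685 mL

267.7 mL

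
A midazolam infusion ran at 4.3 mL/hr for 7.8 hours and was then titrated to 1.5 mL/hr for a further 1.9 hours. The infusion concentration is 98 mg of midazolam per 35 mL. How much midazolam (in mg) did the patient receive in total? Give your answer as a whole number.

Concentration = 98 mg ÷ 35 mL = 2.8 mg/mL
Stage 1: 4.3 mL/hr × 7.8 hr = 33.54 mL → 33.54 mL × 2.8 mg/mL = 93.912 mg
Stage 2: 1.5 mL/hr × 1.9 hr = 2.85 mL → 2.85 mL × 2.8 mg/mL = 7.98 mg
Total = 93.912 + 7.98 = 101.892 mg

102 mg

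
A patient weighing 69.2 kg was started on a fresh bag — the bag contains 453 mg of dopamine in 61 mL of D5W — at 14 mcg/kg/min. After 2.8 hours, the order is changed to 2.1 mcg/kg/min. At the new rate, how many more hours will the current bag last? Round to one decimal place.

33.3 hours

Initial rate:
Dose = 14 mcg/kg/min × 69.2 kg = 968.8 mcg/min
968.8 mcg/min × 60 min/hr = 58128 mcg/hr
Concentration = 453 mg ÷ 61 mL = 7.42623 mg/mL = 7426.23 mcg/mL
Rate = 58128 mcg/hr ÷ 7426.23 mcg/mL = 7.827391 mL/hr
Volume infused so far = 7.827391 mL/hr × 2.8 hr = 21.91669 mL
Volume remaining = 61 − 21.91669 = 39.08331 mL
New rate:
Dose = 2.1 mcg/kg/min × 69.2 kg = 145.32 mcg/min
145.32 mcg/min × 60 min/hr = 8719.2 mcg/hr
Rate = 8719.2 mcg/hr ÷ 7426.23 mcg/mL = 1.174109 mL/hr
Time remaining = 39.08331 mL ÷ 1.174109 mL/hr = 33.28764 hr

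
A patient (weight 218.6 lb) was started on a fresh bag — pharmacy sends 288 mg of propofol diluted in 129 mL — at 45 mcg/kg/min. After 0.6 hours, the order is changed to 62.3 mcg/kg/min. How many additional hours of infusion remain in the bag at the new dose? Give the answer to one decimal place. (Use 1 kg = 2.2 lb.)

Initial rate:
Weight = 218.6 lb ÷ 2.2 lb/kg = 99.36364 kg
Dose = 45 mcg/kg/min × 99.36364 kg = 4471.364 mcg/min
4471.364 mcg/min × 60 min/hr = 268281.8 mcg/hr
Concentration = 288 mg ÷ 129 mL = 2.232558 mg/mL = 2232.558 mcg/mL
Rate = 268281.8 mcg/hr ÷ 2232.558 mcg/mL = 120.1679 mL/hr
Volume infused so far = 120.1679 mL/hr × 0.6 hr = 72.10074 mL
Volume remaining = 129 − 72.10074 = 56.89926 mL
New rate:
Dose = 62.3 mcg/kg/min × 99.36364 kg = 6190.355 mcg/min
6190.355 mcg/min × 60 min/hr = 371421.3 mcg/hr
Rate = 371421.3 mcg/hr ÷ 2232.558 mcg/mL = 166.3658 mL/hr
Time remaining = 56.89926 mL ÷ 166.3658 mL/hr = 0.342013 hr

0.3 hours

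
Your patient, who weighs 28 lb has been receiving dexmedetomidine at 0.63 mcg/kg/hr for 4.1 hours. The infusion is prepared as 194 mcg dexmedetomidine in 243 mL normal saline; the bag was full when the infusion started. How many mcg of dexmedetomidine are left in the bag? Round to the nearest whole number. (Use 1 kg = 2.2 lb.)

161 mcg

Weight = 28 lb ÷ 2.2 lb/kg = 12.72727 kg
Dose = 0.63 mcg/kg/hr × 12.72727 kg = 8.018182 mcg/hr
Concentration = 194 mcg ÷ 243 mL = 0.7983539 mcg/mL
Rate = 8.018182 mcg/hr ÷ 0.7983539 mcg/mL = 10.04339 mL/hr
Volume infused = 10.04339 mL/hr × 4.1 hr = 41.17791 mL
Volume remaining = 243 − 41.17791 = 201.8221 mL
Drug remaining = 201.8221 mL × 0.7983539 mcg/mL = 161.1255 mcg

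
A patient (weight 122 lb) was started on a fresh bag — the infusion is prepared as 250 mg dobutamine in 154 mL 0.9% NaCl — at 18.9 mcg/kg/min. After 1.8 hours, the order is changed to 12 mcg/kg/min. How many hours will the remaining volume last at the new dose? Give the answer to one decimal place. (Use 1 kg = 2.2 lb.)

3.4 hours

Initial rate:
Weight = 122 lb ÷ 2.2 lb/kg = 55.45455 kg
Dose = 18.9 mcg/kg/min × 55.45455 kg = 1048.091 mcg/min
1048.091 mcg/min × 60 min/hr = 62885.45 mcg/hr
Concentration = 250 mg ÷ 154 mL = 1.623377 mg/mL = 1623.377 mcg/mL
Rate = 62885.45 mcg/hr ÷ 1623.377 mcg/mL = 38.73744 mL/hr
Volume infused so far = 38.73744 mL/hr × 1.8 hr = 69.72739 mL
Volume remaining = 154 − 69.72739 = 84.27261 mL
New rate:
Dose = 12 mcg/kg/min × 55.45455 kg = 665.4545 mcg/min
665.4545 mcg/min × 60 min/hr = 39927.27 mcg/hr
Rate = 39927.27 mcg/hr ÷ 1623.377 mcg/mL = 24.5952 mL/hr
Time remaining = 84.27261 mL ÷ 24.5952 mL/hr = 3.426384 hr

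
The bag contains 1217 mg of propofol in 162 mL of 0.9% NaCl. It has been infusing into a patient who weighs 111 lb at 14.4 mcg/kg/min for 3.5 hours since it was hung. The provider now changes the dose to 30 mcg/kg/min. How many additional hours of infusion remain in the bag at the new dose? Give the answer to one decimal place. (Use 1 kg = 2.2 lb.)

11.7 hours

Initial rate:
Weight = 111 lb ÷ 2.2 lb/kg = 50.45455 kg
Dose = 14.4 mcg/kg/min × 50.45455 kg = 726.5455 mcg/min
726.5455 mcg/min × 60 min/hr = 43592.73 mcg/hr
Concentration = 1217 mg ÷ 162 mL = 7.512346 mg/mL = 7512.346 mcg/mL
Rate = 43592.73 mcg/hr ÷ 7512.346 mcg/mL = 5.802812 mL/hr
Volume infused so far = 5.802812 mL/hr × 3.5 hr = 20.30984 mL
Volume remaining = 162 − 20.30984 = 141.6902 mL
New rate:
Dose = 30 mcg/kg/min × 50.45455 kg = 1513.636 mcg/min
1513.636 mcg/min × 60 min/hr = 90818.18 mcg/hr
Rate = 90818.18 mcg/hr ÷ 7512.346 mcg/mL = 12.08919 mL/hr
Time remaining = 141.6902 mL ÷ 12.08919 mL/hr = 11.7204 hr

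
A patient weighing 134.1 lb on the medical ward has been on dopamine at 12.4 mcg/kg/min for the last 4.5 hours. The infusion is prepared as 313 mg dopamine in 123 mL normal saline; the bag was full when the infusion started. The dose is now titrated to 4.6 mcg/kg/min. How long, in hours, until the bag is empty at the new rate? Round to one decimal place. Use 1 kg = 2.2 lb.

Initial rate:
Weight = 134.1 lb ÷ 2.2 lb/kg = 60.95455 kg
Dose = 12.4 mcg/kg/min × 60.95455 kg = 755.8364 mcg/min
755.8364 mcg/min × 60 min/hr = 45350.18 mcg/hr
Concentration = 313 mg ÷ 123 mL = 2.544715 mg/mL = 2544.715 mcg/mL
Rate = 45350.18 mcg/hr ÷ 2544.715 mcg/mL = 17.82132 mL/hr
Volume infused so far = 17.82132 mL/hr × 4.5 hr = 80.19593 mL
Volume remaining = 123 − 80.19593 = 42.80407 mL
New rate:
Dose = 4.6 mcg/kg/min × 60.95455 kg = 280.3909 mcg/min
280.3909 mcg/min × 60 min/hr = 16823.45 mcg/hr
Rate = 16823.45 mcg/hr ÷ 2544.715 mcg/mL = 6.611134 mL/hr
Time remaining = 42.80407 mL ÷ 6.611134 mL/hr = 6.474543 hr

6.5 hours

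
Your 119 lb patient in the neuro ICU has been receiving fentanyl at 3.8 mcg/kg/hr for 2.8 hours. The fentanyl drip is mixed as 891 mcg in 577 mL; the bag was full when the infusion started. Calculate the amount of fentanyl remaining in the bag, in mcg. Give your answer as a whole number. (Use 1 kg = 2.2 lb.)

Weight = 119 lb ÷ 2.2 lb/kg = 54.09091 kg
Dose = 3.8 mcg/kg/hr × 54.09091 kg = 205.5455 mcg/hr
Concentration = 891 mcg ÷ 577 mL = 1.544194 mcg/mL
Rate = 205.5455 mcg/hr ÷ 1.544194 mcg/mL = 133.1086 mL/hr
Volume infused = 133.1086 mL/hr × 2.8 hr = 372.704 mL
Volume remaining = 577 − 372.704 = 204.296 mL
Drug remaining = 204.296 mL × 1.544194 mcg/mL = 315.4727 mcg

315 mcg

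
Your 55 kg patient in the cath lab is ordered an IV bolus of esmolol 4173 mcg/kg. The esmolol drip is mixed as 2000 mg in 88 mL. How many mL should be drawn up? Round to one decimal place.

Dose = 4173 mcg/kg × 55 kg = 229515 mcg
Concentration = 2000 mg ÷ 88 mL = 22.72727 mg/mL = 22727.27 mcg/mL
Volume = 229515 mcg ÷ 22727.27 mcg/mL = 10.09866 mL

10.1 mL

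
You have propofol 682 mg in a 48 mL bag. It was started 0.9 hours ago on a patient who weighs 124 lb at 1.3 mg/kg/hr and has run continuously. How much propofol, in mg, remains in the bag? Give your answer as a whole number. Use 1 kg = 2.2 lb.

Weight = 124 lb ÷ 2.2 lb/kg = 56.36364 kg
Dose = 1.3 mg/kg/hr × 56.36364 kg = 73.27273 mg/hr
Concentration = 682 mg ÷ 48 mL = 14.20833 mg/mL
Rate = 73.27273 mg/hr ÷ 14.20833 mg/mL = 5.157025 mL/hr
Volume infused = 5.157025 mL/hr × 0.9 hr = 4.641322 mL
Volume remaining = 48 − 4.641322 = 43.35868 mL
Drug remaining = 43.35868 mL × 14.20833 mg/mL = 616.0545 mg

616 mg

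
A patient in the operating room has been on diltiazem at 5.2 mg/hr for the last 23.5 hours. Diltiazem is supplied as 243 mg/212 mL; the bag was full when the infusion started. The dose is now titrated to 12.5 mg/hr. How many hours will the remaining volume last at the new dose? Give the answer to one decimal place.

Initial rate:
Concentration = 243 mg ÷ 212 mL = 1.146226 mg/mL
Rate = 5.2 mg/hr ÷ 1.146226 mg/mL = 4.536626 mL/hr
Volume infused so far = 4.536626 mL/hr × 23.5 hr = 106.6107 mL
Volume remaining = 212 − 106.6107 = 105.3893 mL
New rate:
Rate = 12.5 mg/hr ÷ 1.146226 mg/mL = 10.90535 mL/hr
Time remaining = 105.3893 mL ÷ 10.90535 mL/hr = 9.664 hr

9.7 hours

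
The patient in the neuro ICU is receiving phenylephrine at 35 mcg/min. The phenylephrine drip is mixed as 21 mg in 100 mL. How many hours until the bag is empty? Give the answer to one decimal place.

35 mcg/min × 60 min/hr = 2100 mcg/hr
Concentration = 21 mg ÷ 100 mL = 0.21 mg/mL = 210 mcg/mL
Rate = 2100 mcg/hr ÷ 210 mcg/mL = 10 mL/hr
Duration = 100 mL ÷ 10 mL/hr = 10 hr

10.0 hours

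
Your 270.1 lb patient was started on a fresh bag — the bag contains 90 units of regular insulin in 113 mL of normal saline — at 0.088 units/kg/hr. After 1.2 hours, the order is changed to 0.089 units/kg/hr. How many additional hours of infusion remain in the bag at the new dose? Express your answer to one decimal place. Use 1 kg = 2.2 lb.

Initial rate:
Weight = 270.1 lb ÷ 2.2 lb/kg = 122.7727 kg
Dose = 0.088 units/kg/hr × 122.7727 kg = 10.804 units/hr
Concentration = 90 units ÷ 113 mL = 0.7964602 units/mL
Rate = 10.804 units/hr ÷ 0.7964602 units/mL = 13.56502 mL/hr
Volume infused so far = 13.56502 mL/hr × 1.2 hr = 16.27803 mL
Volume remaining = 113 − 16.27803 = 96.72197 mL
New rate:
Dose = 0.089 units/kg/hr × 122.7727 kg = 10.92677 units/hr
Rate = 10.92677 units/hr ÷ 0.7964602 units/mL = 13.71917 mL/hr
Time remaining = 96.72197 mL ÷ 13.71917 mL/hr = 7.050133 hr

7.1 hours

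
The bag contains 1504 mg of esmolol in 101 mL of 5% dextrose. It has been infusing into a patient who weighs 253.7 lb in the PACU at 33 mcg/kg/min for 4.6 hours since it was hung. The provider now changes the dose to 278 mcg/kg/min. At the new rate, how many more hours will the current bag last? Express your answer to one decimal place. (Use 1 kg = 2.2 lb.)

Initial rate:
Weight = 253.7 lb ÷ 2.2 lb/kg = 115.3182 kg
Dose = 33 mcg/kg/min × 115.3182 kg = 3805.5 mcg/min
3805.5 mcg/min × 60 min/hr = 228330 mcg/hr
Concentration = 1504 mg ÷ 101 mL = 14.89109 mg/mL = 14891.09 mcg/mL
Rate = 228330 mcg/hr ÷ 14891.09 mcg/mL = 15.33333 mL/hr
Volume infused so far = 15.33333 mL/hr × 4.6 hr = 70.53332 mL
Volume remaining = 101 − 70.53332 = 30.46668 mL
New rate:
Dose = 278 mcg/kg/min × 115.3182 kg = 32058.45 mcg/min
32058.45 mcg/min × 60 min/hr = 1923507 mcg/hr
Rate = 1923507 mcg/hr ÷ 14891.09 mcg/mL = 129.1717 mL/hr
Time remaining = 30.46668 mL ÷ 129.1717 mL/hr = 0.2358619 hr

0.2 hours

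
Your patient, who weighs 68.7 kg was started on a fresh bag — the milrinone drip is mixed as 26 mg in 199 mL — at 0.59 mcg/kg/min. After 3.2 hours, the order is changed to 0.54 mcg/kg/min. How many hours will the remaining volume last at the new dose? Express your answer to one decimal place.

8.2 hours

Initial rate:
Dose = 0.59 mcg/kg/min × 68.7 kg = 40.533 mcg/min
40.533 mcg/min × 60 min/hr = 2431.98 mcg/hr
Concentration = 26 mg ÷ 199 mL = 0.1306533 mg/mL = 130.6533 mcg/mL
Rate = 2431.98 mcg/hr ÷ 130.6533 mcg/mL = 18.614 mL/hr
Volume infused so far = 18.614 mL/hr × 3.2 hr = 59.5648 mL
Volume remaining = 199 − 59.5648 = 139.4352 mL
New rate:
Dose = 0.54 mcg/kg/min × 68.7 kg = 37.098 mcg/min
37.098 mcg/min × 60 min/hr = 2225.88 mcg/hr
Rate = 2225.88 mcg/hr ÷ 130.6533 mcg/mL = 17.03654 mL/hr
Time remaining = 139.4352 mL ÷ 17.03654 mL/hr = 8.184477 hr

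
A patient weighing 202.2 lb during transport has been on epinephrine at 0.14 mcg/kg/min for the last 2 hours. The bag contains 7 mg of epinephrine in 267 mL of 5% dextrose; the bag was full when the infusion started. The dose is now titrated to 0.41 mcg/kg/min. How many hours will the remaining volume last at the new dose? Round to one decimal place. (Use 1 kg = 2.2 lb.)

Initial rate:
Weight = 202.2 lb ÷ 2.2 lb/kg = 91.90909 kg
Dose = 0.14 mcg/kg/min × 91.90909 kg = 12.86727 mcg/min
12.86727 mcg/min × 60 min/hr = 772.0364 mcg/hr
Concentration = 7 mg ÷ 267 mL = 0.02621723 mg/mL = 26.21723 mcg/mL
Rate = 772.0364 mcg/hr ÷ 26.21723 mcg/mL = 29.44767 mL/hr
Volume infused so far = 29.44767 mL/hr × 2 hr = 58.89535 mL
Volume remaining = 267 − 58.89535 = 208.1047 mL
New rate:
Dose = 0.41 mcg/kg/min × 91.90909 kg = 37.68273 mcg/min
37.68273 mcg/min × 60 min/hr = 2260.964 mcg/hr
Rate = 2260.964 mcg/hr ÷ 26.21723 mcg/mL = 86.23961 mL/hr
Time remaining = 208.1047 mL ÷ 86.23961 mL/hr = 2.413098 hr

2.4 hours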